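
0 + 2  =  2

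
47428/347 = 47428/347 = 136.68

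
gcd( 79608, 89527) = 1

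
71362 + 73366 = 144728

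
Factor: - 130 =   -  2^1*5^1 * 13^1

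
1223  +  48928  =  50151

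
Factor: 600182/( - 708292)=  - 2^( - 1 )*11^1*13^( - 1 )*53^(-1)*257^(  -  1 )*27281^1 = - 300091/354146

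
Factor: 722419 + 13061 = 735480 = 2^3 * 3^4*5^1*227^1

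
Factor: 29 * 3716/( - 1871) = - 107764/1871=- 2^2*29^1*929^1*  1871^(-1) 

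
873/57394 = 873/57394= 0.02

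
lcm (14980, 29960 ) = 29960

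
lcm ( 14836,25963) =103852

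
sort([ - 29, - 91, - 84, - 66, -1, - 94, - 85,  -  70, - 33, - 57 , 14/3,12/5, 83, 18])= [ - 94, - 91 , - 85, - 84, - 70, - 66, - 57, - 33, - 29, -1, 12/5, 14/3,18, 83]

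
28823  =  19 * 1517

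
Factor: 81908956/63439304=2^( - 1)*157^(-1)*953^(-1) * 386363^1 = 386363/299242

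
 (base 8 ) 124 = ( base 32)2k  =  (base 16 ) 54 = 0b1010100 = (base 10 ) 84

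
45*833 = 37485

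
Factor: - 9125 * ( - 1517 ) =5^3*37^1*41^1*73^1 = 13842625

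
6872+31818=38690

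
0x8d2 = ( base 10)2258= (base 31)2aq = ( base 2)100011010010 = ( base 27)32H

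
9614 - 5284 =4330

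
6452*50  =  322600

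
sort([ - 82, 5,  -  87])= [ -87, - 82, 5] 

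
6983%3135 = 713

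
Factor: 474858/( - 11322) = - 713/17 = -17^( - 1)*23^1*31^1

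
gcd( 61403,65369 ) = 1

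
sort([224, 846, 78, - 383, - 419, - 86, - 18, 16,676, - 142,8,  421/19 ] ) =[ - 419, - 383, - 142,-86,- 18,  8,16,421/19,78 , 224,676, 846 ]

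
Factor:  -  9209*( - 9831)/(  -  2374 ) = - 90533679/2374 = - 2^ (  -  1)*3^1*29^1*113^1*1187^(-1)*9209^1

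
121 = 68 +53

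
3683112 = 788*4674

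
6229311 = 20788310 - 14558999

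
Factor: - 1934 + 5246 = 3312 = 2^4*3^2*23^1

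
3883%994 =901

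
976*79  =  77104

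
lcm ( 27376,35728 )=2107952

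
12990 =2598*5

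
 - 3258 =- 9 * 362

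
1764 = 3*588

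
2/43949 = 2/43949 = 0.00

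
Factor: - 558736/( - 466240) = 743/620 = 2^ ( - 2 )*5^( - 1)*31^(-1)*743^1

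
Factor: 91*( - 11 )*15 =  - 15015=-3^1*5^1 *7^1* 11^1*13^1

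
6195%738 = 291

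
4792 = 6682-1890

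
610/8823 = 610/8823 = 0.07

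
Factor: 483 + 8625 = 9108 = 2^2*3^2 * 11^1*23^1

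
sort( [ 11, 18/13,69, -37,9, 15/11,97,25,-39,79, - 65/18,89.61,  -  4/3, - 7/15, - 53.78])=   [- 53.78,  -  39, - 37, - 65/18, - 4/3, - 7/15,15/11,18/13 , 9,11, 25,69, 79,89.61, 97 ] 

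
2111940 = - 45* (-46932)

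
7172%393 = 98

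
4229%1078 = 995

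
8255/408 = 8255/408 = 20.23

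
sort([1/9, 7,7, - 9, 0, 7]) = [-9, 0, 1/9, 7,7,7]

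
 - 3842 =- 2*1921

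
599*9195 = 5507805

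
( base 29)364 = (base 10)2701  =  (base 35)276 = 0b101010001101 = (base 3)10201001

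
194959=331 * 589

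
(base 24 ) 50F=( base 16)B4F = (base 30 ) 36f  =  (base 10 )2895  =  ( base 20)74F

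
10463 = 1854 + 8609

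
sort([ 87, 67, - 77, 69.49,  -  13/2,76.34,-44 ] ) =[-77,- 44, - 13/2, 67,69.49,76.34,87 ]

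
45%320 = 45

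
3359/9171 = 3359/9171 = 0.37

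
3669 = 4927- 1258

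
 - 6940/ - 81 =85  +  55/81 = 85.68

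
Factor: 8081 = 8081^1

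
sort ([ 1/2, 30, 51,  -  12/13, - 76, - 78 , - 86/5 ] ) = [ - 78, - 76, - 86/5,- 12/13, 1/2,30, 51] 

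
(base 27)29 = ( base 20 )33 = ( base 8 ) 77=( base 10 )63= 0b111111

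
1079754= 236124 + 843630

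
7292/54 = 3646/27 = 135.04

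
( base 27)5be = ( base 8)7564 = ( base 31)43J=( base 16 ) f74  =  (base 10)3956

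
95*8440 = 801800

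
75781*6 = 454686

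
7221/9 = 802 + 1/3 =802.33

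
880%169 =35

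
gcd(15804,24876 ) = 36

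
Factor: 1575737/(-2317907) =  - 179^1* 8803^1*2317907^( - 1)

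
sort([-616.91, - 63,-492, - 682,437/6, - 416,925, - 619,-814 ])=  [  -  814, - 682, - 619,-616.91, - 492,- 416,  -  63, 437/6,925]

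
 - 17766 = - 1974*9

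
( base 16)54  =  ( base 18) 4C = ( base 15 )59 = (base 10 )84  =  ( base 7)150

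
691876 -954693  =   - 262817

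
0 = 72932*0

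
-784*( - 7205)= 5648720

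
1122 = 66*17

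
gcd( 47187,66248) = 49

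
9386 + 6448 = 15834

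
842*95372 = 80303224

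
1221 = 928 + 293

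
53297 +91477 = 144774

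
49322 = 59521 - 10199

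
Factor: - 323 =-17^1*19^1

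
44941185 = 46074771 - 1133586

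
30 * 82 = 2460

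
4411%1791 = 829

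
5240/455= 11+47/91  =  11.52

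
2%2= 0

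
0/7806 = 0=   0.00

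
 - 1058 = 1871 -2929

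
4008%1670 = 668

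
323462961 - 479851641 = -156388680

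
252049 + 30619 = 282668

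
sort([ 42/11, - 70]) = [ - 70, 42/11]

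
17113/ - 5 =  - 17113/5 = - 3422.60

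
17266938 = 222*77779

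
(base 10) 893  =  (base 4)31331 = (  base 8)1575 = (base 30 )tn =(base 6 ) 4045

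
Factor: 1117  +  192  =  7^1 * 11^1*17^1 = 1309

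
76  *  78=5928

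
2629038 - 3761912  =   - 1132874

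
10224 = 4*2556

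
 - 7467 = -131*57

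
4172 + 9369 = 13541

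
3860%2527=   1333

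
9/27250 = 9/27250 = 0.00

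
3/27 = 1/9 = 0.11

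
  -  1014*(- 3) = 3042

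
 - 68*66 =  - 4488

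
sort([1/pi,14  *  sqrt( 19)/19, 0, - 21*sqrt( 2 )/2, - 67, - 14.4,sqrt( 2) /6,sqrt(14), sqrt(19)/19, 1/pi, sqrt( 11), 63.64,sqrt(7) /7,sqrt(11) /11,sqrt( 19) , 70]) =[ - 67, - 21* sqrt(2 )/2,-14.4,  0,sqrt( 19 ) /19 , sqrt( 2)/6,sqrt( 11) /11, 1/pi, 1/pi, sqrt( 7)/7, 14*sqrt( 19) /19,  sqrt( 11),sqrt( 14), sqrt(19),63.64,70]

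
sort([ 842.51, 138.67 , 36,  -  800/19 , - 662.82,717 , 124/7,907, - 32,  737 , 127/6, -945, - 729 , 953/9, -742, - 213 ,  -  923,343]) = [ - 945, - 923, - 742, - 729,-662.82, - 213, - 800/19, - 32,124/7,127/6,36, 953/9, 138.67, 343,717, 737,842.51, 907]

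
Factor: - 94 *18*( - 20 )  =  2^4*3^2*5^1*47^1=33840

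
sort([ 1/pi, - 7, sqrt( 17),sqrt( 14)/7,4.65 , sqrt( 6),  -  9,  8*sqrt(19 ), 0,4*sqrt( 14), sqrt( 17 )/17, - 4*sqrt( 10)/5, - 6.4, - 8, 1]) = [ -9,-8, - 7, - 6.4, - 4*sqrt(10)/5, 0, sqrt(17)/17, 1/pi,sqrt(14 ) /7,1, sqrt( 6), sqrt( 17),4.65,4 * sqrt(14), 8*sqrt( 19)]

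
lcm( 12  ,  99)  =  396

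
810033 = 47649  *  17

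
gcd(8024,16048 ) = 8024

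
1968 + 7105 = 9073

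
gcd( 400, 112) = 16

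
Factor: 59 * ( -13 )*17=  - 13^1*17^1* 59^1 = -  13039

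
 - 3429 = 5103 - 8532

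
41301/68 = 41301/68= 607.37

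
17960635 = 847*21205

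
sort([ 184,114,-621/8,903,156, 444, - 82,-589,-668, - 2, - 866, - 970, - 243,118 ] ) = [ - 970, - 866, - 668, - 589, - 243, - 82, - 621/8, - 2 , 114, 118,156, 184 , 444,  903] 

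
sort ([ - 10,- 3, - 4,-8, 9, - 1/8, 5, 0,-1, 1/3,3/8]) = [ - 10,-8, - 4, - 3 , - 1, - 1/8, 0 , 1/3, 3/8, 5, 9]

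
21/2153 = 21/2153  =  0.01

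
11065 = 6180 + 4885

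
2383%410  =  333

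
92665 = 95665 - 3000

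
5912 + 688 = 6600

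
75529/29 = 75529/29 = 2604.45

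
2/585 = 2/585 = 0.00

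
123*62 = 7626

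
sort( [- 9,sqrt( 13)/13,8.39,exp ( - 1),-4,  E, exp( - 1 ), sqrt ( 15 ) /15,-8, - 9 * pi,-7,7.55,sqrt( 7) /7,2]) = [-9*pi ,-9, -8,  -  7,-4,sqrt( 15 ) /15, sqrt( 13)/13,exp(-1 ), exp( - 1 ),sqrt(  7 ) /7,2,E,7.55, 8.39]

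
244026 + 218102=462128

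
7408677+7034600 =14443277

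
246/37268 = 123/18634 =0.01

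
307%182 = 125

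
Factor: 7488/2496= 3^1=3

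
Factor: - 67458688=-2^7*11^1*47911^1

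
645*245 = 158025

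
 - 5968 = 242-6210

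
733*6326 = 4636958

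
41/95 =41/95 = 0.43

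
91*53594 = 4877054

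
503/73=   503/73= 6.89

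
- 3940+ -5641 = -9581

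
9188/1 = 9188  =  9188.00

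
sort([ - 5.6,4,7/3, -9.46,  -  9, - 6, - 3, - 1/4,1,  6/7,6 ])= [ - 9.46, - 9 , - 6, - 5.6, - 3, - 1/4,  6/7,1,7/3,4,6 ] 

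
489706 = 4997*98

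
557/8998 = 557/8998 = 0.06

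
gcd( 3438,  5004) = 18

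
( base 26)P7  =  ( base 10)657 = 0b1010010001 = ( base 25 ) 117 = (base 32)KH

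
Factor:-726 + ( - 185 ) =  - 911^1 = - 911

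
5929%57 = 1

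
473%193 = 87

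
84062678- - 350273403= 434336081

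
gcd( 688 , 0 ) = 688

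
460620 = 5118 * 90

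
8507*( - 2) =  - 17014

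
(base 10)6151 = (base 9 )8384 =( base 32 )607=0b1100000000111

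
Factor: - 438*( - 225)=2^1 *3^3*5^2*73^1= 98550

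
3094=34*91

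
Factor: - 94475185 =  - 5^1*7^2 * 29^1*13297^1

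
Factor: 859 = 859^1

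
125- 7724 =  - 7599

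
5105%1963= 1179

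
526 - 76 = 450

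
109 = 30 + 79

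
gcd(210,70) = 70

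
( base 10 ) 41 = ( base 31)1a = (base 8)51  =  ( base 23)1I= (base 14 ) 2d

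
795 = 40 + 755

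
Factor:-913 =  - 11^1*83^1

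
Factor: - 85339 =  - 61^1*1399^1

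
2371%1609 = 762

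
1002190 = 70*14317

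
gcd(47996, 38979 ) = 71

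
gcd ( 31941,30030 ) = 273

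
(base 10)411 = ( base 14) 215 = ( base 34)c3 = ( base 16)19b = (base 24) H3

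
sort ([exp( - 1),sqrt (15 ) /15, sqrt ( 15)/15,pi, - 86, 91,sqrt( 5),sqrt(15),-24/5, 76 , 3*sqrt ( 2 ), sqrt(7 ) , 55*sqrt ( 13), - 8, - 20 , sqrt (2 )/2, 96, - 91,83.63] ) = [ - 91, - 86,  -  20,  -  8,-24/5, sqrt(15 ) /15,sqrt( 15 )/15, exp( - 1 ),sqrt(2)/2,sqrt(5),  sqrt (7 ), pi,  sqrt( 15),3 * sqrt( 2 ),76, 83.63 , 91 , 96, 55  *  sqrt(13)]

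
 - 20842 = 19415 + -40257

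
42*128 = 5376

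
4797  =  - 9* ( - 533 )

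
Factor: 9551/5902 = 2^(  -  1)*13^ ( - 1 )*227^( - 1)*9551^1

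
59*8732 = 515188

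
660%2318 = 660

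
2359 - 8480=-6121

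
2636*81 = 213516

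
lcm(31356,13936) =125424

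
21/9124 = 21/9124= 0.00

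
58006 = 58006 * 1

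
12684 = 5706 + 6978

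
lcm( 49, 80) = 3920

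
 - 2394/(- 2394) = 1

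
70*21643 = 1515010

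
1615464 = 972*1662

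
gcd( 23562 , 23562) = 23562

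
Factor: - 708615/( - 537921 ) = 3^( - 1)*5^1* 181^1*229^(-1 ) = 905/687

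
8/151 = 8/151 = 0.05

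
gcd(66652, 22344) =76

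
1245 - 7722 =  - 6477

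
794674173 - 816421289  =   - 21747116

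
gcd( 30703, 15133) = 1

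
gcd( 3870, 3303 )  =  9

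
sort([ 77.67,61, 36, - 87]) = [ - 87, 36,61,  77.67 ] 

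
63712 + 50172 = 113884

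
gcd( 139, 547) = 1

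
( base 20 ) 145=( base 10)485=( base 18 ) 18h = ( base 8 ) 745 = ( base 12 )345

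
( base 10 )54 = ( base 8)66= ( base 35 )1j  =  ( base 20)2e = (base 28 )1Q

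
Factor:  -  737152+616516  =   - 120636 = - 2^2* 3^3*1117^1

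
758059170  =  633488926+124570244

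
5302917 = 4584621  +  718296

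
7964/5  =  1592  +  4/5 = 1592.80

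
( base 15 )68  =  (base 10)98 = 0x62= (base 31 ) 35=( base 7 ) 200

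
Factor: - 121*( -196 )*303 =7185948  =  2^2 * 3^1*7^2*11^2 * 101^1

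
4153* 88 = 365464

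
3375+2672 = 6047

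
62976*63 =3967488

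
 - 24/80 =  - 3/10 = -0.30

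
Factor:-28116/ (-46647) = 2^2*11^1* 73^( - 1 )= 44/73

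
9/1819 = 9/1819 = 0.00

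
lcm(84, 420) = 420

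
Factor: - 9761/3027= - 3^( - 1 )*43^1*227^1*1009^( - 1 )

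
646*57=36822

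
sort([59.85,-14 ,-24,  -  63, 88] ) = [-63, -24 ,  -  14,  59.85, 88 ] 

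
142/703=142/703 = 0.20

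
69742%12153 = 8977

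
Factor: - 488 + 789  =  301 = 7^1 * 43^1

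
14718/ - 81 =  - 4906/27=- 181.70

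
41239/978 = 42+ 1/6 = 42.17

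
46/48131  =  46/48131 = 0.00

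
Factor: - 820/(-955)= 2^2*41^1*191^( - 1) =164/191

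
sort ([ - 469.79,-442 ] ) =[ - 469.79, - 442 ]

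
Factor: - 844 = -2^2*211^1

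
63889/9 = 63889/9=7098.78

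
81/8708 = 81/8708  =  0.01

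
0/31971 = 0 = 0.00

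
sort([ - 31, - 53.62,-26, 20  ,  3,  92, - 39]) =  [ - 53.62,-39, -31, - 26,3,20, 92]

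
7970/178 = 3985/89 = 44.78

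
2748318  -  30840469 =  -28092151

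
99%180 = 99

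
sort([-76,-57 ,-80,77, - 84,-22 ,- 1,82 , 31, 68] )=[-84,  -  80, - 76, - 57 ,-22, - 1,  31, 68, 77, 82] 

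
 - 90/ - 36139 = 90/36139 = 0.00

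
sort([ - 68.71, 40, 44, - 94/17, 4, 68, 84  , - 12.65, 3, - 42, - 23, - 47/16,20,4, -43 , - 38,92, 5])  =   [  -  68.71, - 43, - 42, - 38, - 23,  -  12.65,-94/17,  -  47/16 , 3, 4, 4,5, 20, 40,44,68, 84, 92]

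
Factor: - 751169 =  - 53^1*14173^1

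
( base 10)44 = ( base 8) 54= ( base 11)40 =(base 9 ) 48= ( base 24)1K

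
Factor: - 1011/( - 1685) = 3/5 =3^1*5^(-1) 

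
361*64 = 23104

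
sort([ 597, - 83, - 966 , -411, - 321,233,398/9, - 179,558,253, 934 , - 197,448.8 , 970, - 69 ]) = [ - 966, - 411,  -  321,-197,  -  179, - 83, - 69, 398/9, 233  ,  253,  448.8,  558,597,934,  970 ]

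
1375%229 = 1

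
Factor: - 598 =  - 2^1*13^1*23^1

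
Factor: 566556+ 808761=1375317 = 3^2*17^1*89^1*101^1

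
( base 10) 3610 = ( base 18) B2A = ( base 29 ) 48e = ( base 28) 4gq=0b111000011010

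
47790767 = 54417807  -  6627040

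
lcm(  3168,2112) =6336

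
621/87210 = 23/3230 = 0.01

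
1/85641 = 1/85641 = 0.00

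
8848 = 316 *28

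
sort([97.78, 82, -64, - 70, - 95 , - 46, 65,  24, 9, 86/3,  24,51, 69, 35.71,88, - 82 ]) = [ - 95, - 82, - 70 , - 64, - 46, 9, 24, 24,86/3  ,  35.71, 51, 65, 69,82,88,97.78] 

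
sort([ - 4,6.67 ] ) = [ - 4,6.67 ] 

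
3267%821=804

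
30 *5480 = 164400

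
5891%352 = 259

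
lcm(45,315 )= 315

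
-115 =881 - 996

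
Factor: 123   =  3^1*41^1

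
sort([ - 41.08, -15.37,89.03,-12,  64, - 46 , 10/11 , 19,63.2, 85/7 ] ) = [ - 46 , - 41.08, - 15.37, - 12,10/11,85/7,19 , 63.2,64,  89.03]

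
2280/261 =8 + 64/87 = 8.74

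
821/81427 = 821/81427 = 0.01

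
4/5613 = 4/5613 = 0.00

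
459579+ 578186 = 1037765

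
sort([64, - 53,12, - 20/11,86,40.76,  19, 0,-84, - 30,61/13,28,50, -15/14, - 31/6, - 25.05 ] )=[ - 84,-53,-30,-25.05, - 31/6, - 20/11, - 15/14,0,61/13, 12, 19,28, 40.76,50,64, 86 ]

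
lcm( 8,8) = 8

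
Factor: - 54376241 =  - 89^1*610969^1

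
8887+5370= 14257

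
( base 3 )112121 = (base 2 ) 110001010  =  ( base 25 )fj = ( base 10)394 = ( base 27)EG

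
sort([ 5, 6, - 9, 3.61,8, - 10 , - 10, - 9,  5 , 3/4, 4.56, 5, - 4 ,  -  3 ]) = [ - 10, - 10,-9, - 9, - 4 , - 3, 3/4, 3.61,  4.56 , 5,5, 5,  6, 8]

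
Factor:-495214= - 2^1*247607^1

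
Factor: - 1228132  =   - 2^2*307033^1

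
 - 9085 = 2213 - 11298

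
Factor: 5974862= 2^1*191^1 * 15641^1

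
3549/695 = 5 + 74/695 = 5.11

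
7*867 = 6069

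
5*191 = 955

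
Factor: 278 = 2^1*139^1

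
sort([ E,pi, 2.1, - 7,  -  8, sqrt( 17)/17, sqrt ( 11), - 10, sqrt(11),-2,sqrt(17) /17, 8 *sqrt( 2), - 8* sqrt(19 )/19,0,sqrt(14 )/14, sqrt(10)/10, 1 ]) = [-10,-8,  -  7,-2, - 8 * sqrt (19) /19, 0, sqrt(17)/17, sqrt( 17 ) /17,  sqrt(14) /14,sqrt ( 10)/10, 1,2.1,E, pi, sqrt( 11) , sqrt ( 11 ), 8* sqrt(2) ]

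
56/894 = 28/447 = 0.06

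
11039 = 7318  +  3721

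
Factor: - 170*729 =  - 123930=-  2^1*3^6*5^1*17^1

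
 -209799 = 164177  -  373976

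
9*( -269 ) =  - 2421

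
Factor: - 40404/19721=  -2^2*3^1* 7^1 * 41^( - 1 ) = - 84/41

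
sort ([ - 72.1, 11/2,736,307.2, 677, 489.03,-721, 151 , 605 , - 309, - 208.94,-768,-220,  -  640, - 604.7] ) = [ - 768,-721, - 640,-604.7,  -  309, - 220,-208.94,-72.1, 11/2 , 151 , 307.2, 489.03 , 605,  677,736]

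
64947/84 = 21649/28 = 773.18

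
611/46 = 13  +  13/46 = 13.28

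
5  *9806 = 49030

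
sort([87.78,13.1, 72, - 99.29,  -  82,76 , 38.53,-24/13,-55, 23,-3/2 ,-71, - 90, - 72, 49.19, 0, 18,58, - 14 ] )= [ - 99.29, - 90,-82,-72,-71, - 55, -14,-24/13, - 3/2 , 0, 13.1, 18 , 23, 38.53, 49.19, 58 , 72,76,  87.78]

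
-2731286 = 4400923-7132209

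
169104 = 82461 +86643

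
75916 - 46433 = 29483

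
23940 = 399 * 60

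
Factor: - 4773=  - 3^1*37^1*43^1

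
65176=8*8147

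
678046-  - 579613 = 1257659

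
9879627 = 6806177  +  3073450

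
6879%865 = 824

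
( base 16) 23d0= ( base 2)10001111010000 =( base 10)9168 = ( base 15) 2ab3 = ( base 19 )167a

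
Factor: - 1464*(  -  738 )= 2^4*3^3*41^1*61^1 = 1080432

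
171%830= 171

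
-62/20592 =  - 1 + 10265/10296= - 0.00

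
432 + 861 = 1293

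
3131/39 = 3131/39 = 80.28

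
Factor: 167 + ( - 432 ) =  - 265=- 5^1*53^1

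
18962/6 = 3160 + 1/3  =  3160.33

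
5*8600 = 43000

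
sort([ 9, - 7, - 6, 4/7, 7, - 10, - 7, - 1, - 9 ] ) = [ - 10, - 9, - 7, - 7 , - 6, - 1,4/7, 7, 9]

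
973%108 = 1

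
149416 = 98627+50789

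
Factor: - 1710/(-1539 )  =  10/9 = 2^1*3^(-2 )*5^1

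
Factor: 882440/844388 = 2^1*5^1*13^1*1697^1*211097^( - 1)=220610/211097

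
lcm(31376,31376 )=31376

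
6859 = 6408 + 451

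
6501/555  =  2167/185 = 11.71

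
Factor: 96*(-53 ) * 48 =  - 2^9 * 3^2*53^1 = -  244224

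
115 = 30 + 85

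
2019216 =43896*46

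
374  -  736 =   -  362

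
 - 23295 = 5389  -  28684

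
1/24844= 1/24844 = 0.00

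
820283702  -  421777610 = 398506092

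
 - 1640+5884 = 4244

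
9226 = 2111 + 7115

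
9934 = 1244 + 8690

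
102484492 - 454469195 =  - 351984703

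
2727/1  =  2727=2727.00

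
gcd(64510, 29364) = 2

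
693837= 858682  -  164845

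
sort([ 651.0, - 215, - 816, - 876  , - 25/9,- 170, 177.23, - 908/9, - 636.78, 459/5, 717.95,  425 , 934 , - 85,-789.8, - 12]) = [ - 876, - 816, - 789.8, - 636.78,-215,  -  170, - 908/9, - 85, - 12, - 25/9,459/5,177.23,425,651.0, 717.95,934 ]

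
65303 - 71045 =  - 5742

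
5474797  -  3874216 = 1600581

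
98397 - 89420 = 8977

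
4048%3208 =840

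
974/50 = 487/25 = 19.48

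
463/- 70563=-1 + 70100/70563 = - 0.01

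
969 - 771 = 198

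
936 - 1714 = -778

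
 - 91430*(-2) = 182860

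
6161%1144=441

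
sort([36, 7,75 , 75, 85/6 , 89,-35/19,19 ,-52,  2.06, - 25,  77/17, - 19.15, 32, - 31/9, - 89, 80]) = [ - 89, - 52,  -  25,-19.15, - 31/9, - 35/19,2.06 , 77/17 , 7,85/6,19,32, 36, 75, 75,80, 89 ]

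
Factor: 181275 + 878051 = 1059326 = 2^1*19^1*61^1 * 457^1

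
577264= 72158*8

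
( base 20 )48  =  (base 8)130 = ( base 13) 6a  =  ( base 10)88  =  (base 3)10021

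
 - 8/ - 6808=1/851 = 0.00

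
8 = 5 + 3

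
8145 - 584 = 7561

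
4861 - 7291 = -2430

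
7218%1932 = 1422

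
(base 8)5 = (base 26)5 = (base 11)5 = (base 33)5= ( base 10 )5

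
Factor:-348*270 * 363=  - 34107480 =-2^3*3^5*5^1 * 11^2* 29^1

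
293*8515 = 2494895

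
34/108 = 17/54 = 0.31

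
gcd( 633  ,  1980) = 3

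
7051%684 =211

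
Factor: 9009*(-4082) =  - 2^1*3^2*7^1*11^1*13^2*157^1=-  36774738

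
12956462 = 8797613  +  4158849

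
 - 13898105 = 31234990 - 45133095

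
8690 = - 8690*(-1)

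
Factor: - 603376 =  - 2^4* 43^1*877^1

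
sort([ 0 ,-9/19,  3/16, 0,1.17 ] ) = [ - 9/19,0, 0, 3/16,1.17]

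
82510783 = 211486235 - 128975452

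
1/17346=1/17346 = 0.00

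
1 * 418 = 418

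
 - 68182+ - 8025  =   - 76207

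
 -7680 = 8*( - 960)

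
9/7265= 9/7265 = 0.00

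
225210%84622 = 55966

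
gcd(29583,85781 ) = 1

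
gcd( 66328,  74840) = 8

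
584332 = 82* 7126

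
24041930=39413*610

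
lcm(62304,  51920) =311520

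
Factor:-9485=- 5^1*7^1* 271^1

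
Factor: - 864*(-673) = 2^5 *3^3 * 673^1=581472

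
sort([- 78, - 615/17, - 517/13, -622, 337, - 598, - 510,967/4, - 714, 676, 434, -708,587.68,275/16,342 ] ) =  [ - 714, - 708, - 622,-598, - 510,-78 , - 517/13,  -  615/17,  275/16,967/4,337,342,434,587.68 , 676]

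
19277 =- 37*( - 521 ) 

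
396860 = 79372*5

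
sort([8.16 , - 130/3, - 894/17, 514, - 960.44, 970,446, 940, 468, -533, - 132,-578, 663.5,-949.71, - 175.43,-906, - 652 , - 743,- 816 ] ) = [ - 960.44, - 949.71, - 906,-816, - 743, - 652,-578, - 533,-175.43,-132 , - 894/17,-130/3, 8.16,  446, 468, 514,663.5, 940, 970] 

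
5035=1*5035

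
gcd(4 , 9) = 1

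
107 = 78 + 29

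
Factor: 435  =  3^1*5^1*29^1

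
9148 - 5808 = 3340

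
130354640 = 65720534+64634106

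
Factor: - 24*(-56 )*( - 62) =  -2^7*3^1*7^1*31^1 = - 83328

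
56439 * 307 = 17326773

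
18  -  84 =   -  66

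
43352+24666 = 68018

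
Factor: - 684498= -2^1 * 3^1 * 114083^1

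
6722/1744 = 3 + 745/872 = 3.85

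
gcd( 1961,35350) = 1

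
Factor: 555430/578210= 829/863 = 829^1*863^( - 1) 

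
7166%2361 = 83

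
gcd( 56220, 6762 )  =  6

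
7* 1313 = 9191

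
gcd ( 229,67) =1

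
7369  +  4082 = 11451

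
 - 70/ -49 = 10/7 = 1.43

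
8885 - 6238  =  2647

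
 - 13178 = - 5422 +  - 7756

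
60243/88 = 684 + 51/88= 684.58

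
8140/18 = 4070/9 = 452.22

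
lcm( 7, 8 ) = 56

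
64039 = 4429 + 59610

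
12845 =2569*5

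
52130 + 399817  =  451947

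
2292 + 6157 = 8449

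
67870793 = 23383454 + 44487339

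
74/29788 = 37/14894 = 0.00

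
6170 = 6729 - 559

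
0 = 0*79546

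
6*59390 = 356340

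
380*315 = 119700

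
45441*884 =40169844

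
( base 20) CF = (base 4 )3333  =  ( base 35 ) 7a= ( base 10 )255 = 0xff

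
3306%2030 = 1276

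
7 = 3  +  4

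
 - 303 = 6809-7112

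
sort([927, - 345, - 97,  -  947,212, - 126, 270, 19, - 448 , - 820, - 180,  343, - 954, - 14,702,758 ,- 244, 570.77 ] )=[ - 954, - 947,-820, - 448, - 345, - 244, - 180,-126 , - 97, - 14,19, 212 , 270 , 343, 570.77, 702,758,  927] 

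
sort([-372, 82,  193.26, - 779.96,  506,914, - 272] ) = [-779.96, - 372, - 272, 82,193.26, 506,914]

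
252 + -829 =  - 577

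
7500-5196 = 2304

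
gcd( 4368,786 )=6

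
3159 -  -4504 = 7663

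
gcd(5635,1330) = 35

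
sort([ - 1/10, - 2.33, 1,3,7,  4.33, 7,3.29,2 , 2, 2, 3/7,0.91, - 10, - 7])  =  [ - 10, - 7 , - 2.33, - 1/10, 3/7, 0.91,  1, 2, 2 , 2  ,  3,  3.29,  4.33,7,7 ] 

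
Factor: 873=3^2*97^1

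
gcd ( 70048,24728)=88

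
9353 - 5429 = 3924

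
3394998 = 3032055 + 362943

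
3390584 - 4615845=  -  1225261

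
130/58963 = 130/58963=0.00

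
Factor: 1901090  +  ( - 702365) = 1198725 =3^1*5^2*11^1*1453^1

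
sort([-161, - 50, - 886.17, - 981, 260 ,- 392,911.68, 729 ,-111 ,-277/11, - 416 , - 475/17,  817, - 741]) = [ - 981, - 886.17, - 741, - 416, -392, - 161, - 111, - 50, -475/17, - 277/11 , 260,729,817,911.68]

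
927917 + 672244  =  1600161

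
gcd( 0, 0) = 0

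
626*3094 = 1936844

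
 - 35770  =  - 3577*10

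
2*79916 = 159832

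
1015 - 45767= - 44752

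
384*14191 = 5449344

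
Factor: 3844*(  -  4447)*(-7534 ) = 128788215112 = 2^3*31^2*  3767^1*4447^1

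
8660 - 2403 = 6257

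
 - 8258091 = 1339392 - 9597483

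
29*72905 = 2114245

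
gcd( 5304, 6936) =408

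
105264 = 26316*4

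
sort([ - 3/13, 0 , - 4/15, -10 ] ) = [ - 10,  -  4/15, - 3/13,0] 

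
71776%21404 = 7564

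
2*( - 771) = - 1542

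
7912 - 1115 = 6797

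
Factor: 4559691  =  3^1*71^1 *21407^1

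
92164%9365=7879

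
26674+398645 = 425319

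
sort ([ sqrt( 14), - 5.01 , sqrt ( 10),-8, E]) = [ - 8, - 5.01,E,sqrt( 10), sqrt (14 ) ]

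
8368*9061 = 75822448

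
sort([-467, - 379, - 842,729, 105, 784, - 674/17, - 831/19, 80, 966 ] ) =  [ - 842,  -  467, - 379,- 831/19,-674/17, 80,105,  729,784, 966 ] 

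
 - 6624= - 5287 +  -1337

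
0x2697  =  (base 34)8ij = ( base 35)829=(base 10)9879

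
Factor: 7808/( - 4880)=  -  2^3*5^( - 1 )  =  - 8/5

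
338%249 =89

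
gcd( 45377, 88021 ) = 1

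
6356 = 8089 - 1733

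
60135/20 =12027/4 =3006.75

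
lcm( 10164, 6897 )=193116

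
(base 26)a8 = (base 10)268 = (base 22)C4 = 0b100001100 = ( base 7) 532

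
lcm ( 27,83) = 2241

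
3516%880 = 876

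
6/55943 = 6/55943 = 0.00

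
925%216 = 61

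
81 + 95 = 176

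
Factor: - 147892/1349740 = -5^ (-1)*7^( - 1) * 31^ ( - 1)*311^(-1) * 36973^1  =  - 36973/337435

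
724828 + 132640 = 857468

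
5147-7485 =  - 2338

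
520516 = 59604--460912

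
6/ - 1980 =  - 1+329/330 = - 0.00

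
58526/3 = 58526/3  =  19508.67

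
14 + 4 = 18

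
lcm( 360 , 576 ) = 2880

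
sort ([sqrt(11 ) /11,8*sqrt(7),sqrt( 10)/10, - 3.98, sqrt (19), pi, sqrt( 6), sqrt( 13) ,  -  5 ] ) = [ - 5, - 3.98,sqrt(11) /11, sqrt( 10)/10,sqrt(6), pi,  sqrt( 13) , sqrt(19),8 * sqrt(7)] 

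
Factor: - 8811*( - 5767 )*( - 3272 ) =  - 166260257064  =  - 2^3*3^2 *11^1*73^1 * 79^1* 89^1*409^1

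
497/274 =497/274 = 1.81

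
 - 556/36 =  - 16 + 5/9 = - 15.44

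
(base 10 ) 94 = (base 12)7A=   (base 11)86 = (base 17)59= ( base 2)1011110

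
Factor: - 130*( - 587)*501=2^1*3^1*5^1*13^1*167^1 * 587^1 =38231310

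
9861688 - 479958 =9381730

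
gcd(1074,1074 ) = 1074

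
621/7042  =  621/7042  =  0.09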